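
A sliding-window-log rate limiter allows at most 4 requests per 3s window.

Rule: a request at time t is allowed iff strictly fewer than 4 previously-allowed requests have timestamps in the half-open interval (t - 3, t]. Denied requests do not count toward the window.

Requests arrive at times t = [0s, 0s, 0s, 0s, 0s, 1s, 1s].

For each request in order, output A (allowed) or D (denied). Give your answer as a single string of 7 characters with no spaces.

Answer: AAAADDD

Derivation:
Tracking allowed requests in the window:
  req#1 t=0s: ALLOW
  req#2 t=0s: ALLOW
  req#3 t=0s: ALLOW
  req#4 t=0s: ALLOW
  req#5 t=0s: DENY
  req#6 t=1s: DENY
  req#7 t=1s: DENY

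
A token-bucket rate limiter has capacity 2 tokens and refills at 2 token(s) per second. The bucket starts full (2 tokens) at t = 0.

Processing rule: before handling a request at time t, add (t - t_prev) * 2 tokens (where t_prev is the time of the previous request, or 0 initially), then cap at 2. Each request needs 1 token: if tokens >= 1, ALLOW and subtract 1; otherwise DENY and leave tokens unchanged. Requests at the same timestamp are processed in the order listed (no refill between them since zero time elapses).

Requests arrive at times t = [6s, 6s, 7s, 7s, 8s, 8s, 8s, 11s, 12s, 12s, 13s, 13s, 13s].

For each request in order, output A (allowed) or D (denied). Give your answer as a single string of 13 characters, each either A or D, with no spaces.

Answer: AAAAAADAAAAAD

Derivation:
Simulating step by step:
  req#1 t=6s: ALLOW
  req#2 t=6s: ALLOW
  req#3 t=7s: ALLOW
  req#4 t=7s: ALLOW
  req#5 t=8s: ALLOW
  req#6 t=8s: ALLOW
  req#7 t=8s: DENY
  req#8 t=11s: ALLOW
  req#9 t=12s: ALLOW
  req#10 t=12s: ALLOW
  req#11 t=13s: ALLOW
  req#12 t=13s: ALLOW
  req#13 t=13s: DENY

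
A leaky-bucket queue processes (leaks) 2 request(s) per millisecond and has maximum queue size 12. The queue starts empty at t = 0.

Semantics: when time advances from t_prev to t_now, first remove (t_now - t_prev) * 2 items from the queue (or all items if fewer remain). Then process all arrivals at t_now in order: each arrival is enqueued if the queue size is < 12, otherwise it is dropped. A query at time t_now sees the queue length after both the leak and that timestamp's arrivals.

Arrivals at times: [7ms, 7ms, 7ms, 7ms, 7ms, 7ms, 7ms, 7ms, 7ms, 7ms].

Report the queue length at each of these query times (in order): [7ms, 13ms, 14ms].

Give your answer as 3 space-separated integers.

Answer: 10 0 0

Derivation:
Queue lengths at query times:
  query t=7ms: backlog = 10
  query t=13ms: backlog = 0
  query t=14ms: backlog = 0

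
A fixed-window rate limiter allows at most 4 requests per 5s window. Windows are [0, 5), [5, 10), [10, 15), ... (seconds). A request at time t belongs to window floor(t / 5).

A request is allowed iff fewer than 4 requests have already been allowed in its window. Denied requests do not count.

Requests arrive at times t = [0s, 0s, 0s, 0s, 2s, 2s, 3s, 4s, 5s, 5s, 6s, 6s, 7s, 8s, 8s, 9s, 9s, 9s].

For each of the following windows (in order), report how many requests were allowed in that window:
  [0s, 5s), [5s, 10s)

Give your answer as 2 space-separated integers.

Answer: 4 4

Derivation:
Processing requests:
  req#1 t=0s (window 0): ALLOW
  req#2 t=0s (window 0): ALLOW
  req#3 t=0s (window 0): ALLOW
  req#4 t=0s (window 0): ALLOW
  req#5 t=2s (window 0): DENY
  req#6 t=2s (window 0): DENY
  req#7 t=3s (window 0): DENY
  req#8 t=4s (window 0): DENY
  req#9 t=5s (window 1): ALLOW
  req#10 t=5s (window 1): ALLOW
  req#11 t=6s (window 1): ALLOW
  req#12 t=6s (window 1): ALLOW
  req#13 t=7s (window 1): DENY
  req#14 t=8s (window 1): DENY
  req#15 t=8s (window 1): DENY
  req#16 t=9s (window 1): DENY
  req#17 t=9s (window 1): DENY
  req#18 t=9s (window 1): DENY

Allowed counts by window: 4 4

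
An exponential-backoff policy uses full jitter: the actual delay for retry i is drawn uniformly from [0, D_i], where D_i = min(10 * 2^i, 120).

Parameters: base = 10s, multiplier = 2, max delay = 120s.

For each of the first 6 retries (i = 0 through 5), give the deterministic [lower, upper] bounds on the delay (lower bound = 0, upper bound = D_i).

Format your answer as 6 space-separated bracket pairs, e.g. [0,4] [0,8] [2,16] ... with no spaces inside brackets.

Answer: [0,10] [0,20] [0,40] [0,80] [0,120] [0,120]

Derivation:
Computing bounds per retry:
  i=0: D_i=min(10*2^0,120)=10, bounds=[0,10]
  i=1: D_i=min(10*2^1,120)=20, bounds=[0,20]
  i=2: D_i=min(10*2^2,120)=40, bounds=[0,40]
  i=3: D_i=min(10*2^3,120)=80, bounds=[0,80]
  i=4: D_i=min(10*2^4,120)=120, bounds=[0,120]
  i=5: D_i=min(10*2^5,120)=120, bounds=[0,120]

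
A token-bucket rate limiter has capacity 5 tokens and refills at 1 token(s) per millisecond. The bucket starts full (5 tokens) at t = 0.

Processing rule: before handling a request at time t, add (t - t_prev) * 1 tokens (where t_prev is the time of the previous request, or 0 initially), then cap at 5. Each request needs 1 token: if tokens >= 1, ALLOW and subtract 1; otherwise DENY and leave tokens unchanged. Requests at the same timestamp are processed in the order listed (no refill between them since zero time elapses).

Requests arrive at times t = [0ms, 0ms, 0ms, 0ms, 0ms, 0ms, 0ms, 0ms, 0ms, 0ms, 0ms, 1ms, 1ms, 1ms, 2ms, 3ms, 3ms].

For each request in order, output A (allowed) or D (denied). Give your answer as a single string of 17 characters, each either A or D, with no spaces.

Simulating step by step:
  req#1 t=0ms: ALLOW
  req#2 t=0ms: ALLOW
  req#3 t=0ms: ALLOW
  req#4 t=0ms: ALLOW
  req#5 t=0ms: ALLOW
  req#6 t=0ms: DENY
  req#7 t=0ms: DENY
  req#8 t=0ms: DENY
  req#9 t=0ms: DENY
  req#10 t=0ms: DENY
  req#11 t=0ms: DENY
  req#12 t=1ms: ALLOW
  req#13 t=1ms: DENY
  req#14 t=1ms: DENY
  req#15 t=2ms: ALLOW
  req#16 t=3ms: ALLOW
  req#17 t=3ms: DENY

Answer: AAAAADDDDDDADDAAD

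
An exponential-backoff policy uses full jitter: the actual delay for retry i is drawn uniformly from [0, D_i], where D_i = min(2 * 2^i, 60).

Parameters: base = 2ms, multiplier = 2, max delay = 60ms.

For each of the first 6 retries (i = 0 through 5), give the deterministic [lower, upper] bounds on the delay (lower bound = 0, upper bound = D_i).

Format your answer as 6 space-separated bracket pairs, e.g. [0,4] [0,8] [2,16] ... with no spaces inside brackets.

Computing bounds per retry:
  i=0: D_i=min(2*2^0,60)=2, bounds=[0,2]
  i=1: D_i=min(2*2^1,60)=4, bounds=[0,4]
  i=2: D_i=min(2*2^2,60)=8, bounds=[0,8]
  i=3: D_i=min(2*2^3,60)=16, bounds=[0,16]
  i=4: D_i=min(2*2^4,60)=32, bounds=[0,32]
  i=5: D_i=min(2*2^5,60)=60, bounds=[0,60]

Answer: [0,2] [0,4] [0,8] [0,16] [0,32] [0,60]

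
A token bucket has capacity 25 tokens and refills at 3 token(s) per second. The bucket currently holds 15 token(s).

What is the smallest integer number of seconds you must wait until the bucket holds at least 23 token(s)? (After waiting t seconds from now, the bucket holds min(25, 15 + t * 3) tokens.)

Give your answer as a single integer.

Need 15 + t * 3 >= 23, so t >= 8/3.
Smallest integer t = ceil(8/3) = 3.

Answer: 3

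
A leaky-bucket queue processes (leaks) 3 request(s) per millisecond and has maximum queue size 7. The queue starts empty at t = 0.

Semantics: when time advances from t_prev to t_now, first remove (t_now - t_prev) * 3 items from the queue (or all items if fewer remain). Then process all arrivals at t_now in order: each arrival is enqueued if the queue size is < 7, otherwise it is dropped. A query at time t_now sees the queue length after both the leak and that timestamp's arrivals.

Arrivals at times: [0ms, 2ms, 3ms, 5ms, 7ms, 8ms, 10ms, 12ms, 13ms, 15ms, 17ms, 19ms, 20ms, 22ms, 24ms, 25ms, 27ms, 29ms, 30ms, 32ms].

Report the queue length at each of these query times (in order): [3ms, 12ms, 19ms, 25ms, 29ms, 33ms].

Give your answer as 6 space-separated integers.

Queue lengths at query times:
  query t=3ms: backlog = 1
  query t=12ms: backlog = 1
  query t=19ms: backlog = 1
  query t=25ms: backlog = 1
  query t=29ms: backlog = 1
  query t=33ms: backlog = 0

Answer: 1 1 1 1 1 0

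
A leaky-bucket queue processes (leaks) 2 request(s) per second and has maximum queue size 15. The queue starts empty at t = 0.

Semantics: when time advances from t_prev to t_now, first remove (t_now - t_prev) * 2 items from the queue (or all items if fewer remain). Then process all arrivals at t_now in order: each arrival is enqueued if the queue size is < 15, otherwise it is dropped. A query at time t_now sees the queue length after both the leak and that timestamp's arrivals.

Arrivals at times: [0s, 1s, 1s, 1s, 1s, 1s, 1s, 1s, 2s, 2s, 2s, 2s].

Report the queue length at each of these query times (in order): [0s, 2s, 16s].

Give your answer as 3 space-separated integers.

Answer: 1 9 0

Derivation:
Queue lengths at query times:
  query t=0s: backlog = 1
  query t=2s: backlog = 9
  query t=16s: backlog = 0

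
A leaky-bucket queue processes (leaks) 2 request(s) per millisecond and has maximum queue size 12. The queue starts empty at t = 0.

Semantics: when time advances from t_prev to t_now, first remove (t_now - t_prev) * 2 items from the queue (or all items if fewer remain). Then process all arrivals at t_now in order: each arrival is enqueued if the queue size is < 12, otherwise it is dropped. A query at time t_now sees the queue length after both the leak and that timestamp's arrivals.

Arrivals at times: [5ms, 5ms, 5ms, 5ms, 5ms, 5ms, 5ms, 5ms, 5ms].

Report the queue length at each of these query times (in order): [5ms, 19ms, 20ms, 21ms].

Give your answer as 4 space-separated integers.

Answer: 9 0 0 0

Derivation:
Queue lengths at query times:
  query t=5ms: backlog = 9
  query t=19ms: backlog = 0
  query t=20ms: backlog = 0
  query t=21ms: backlog = 0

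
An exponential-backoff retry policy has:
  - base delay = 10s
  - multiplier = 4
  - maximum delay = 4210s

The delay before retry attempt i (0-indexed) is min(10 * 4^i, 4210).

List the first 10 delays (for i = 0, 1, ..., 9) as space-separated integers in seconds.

Answer: 10 40 160 640 2560 4210 4210 4210 4210 4210

Derivation:
Computing each delay:
  i=0: min(10*4^0, 4210) = 10
  i=1: min(10*4^1, 4210) = 40
  i=2: min(10*4^2, 4210) = 160
  i=3: min(10*4^3, 4210) = 640
  i=4: min(10*4^4, 4210) = 2560
  i=5: min(10*4^5, 4210) = 4210
  i=6: min(10*4^6, 4210) = 4210
  i=7: min(10*4^7, 4210) = 4210
  i=8: min(10*4^8, 4210) = 4210
  i=9: min(10*4^9, 4210) = 4210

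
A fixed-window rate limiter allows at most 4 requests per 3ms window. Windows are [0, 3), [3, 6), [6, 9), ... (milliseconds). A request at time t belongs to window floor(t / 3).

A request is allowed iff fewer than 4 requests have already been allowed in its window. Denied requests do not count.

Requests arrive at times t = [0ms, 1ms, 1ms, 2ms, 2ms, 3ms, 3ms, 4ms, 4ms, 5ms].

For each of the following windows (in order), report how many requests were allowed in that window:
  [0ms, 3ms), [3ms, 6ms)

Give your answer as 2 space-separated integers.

Answer: 4 4

Derivation:
Processing requests:
  req#1 t=0ms (window 0): ALLOW
  req#2 t=1ms (window 0): ALLOW
  req#3 t=1ms (window 0): ALLOW
  req#4 t=2ms (window 0): ALLOW
  req#5 t=2ms (window 0): DENY
  req#6 t=3ms (window 1): ALLOW
  req#7 t=3ms (window 1): ALLOW
  req#8 t=4ms (window 1): ALLOW
  req#9 t=4ms (window 1): ALLOW
  req#10 t=5ms (window 1): DENY

Allowed counts by window: 4 4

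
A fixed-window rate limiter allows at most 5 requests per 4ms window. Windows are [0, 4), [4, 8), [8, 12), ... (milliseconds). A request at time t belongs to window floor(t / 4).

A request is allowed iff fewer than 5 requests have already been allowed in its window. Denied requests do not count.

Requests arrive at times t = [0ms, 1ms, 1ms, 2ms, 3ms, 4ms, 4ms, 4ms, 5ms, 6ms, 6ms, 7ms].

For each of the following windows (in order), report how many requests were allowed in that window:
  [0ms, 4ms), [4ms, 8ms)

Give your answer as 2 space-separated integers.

Answer: 5 5

Derivation:
Processing requests:
  req#1 t=0ms (window 0): ALLOW
  req#2 t=1ms (window 0): ALLOW
  req#3 t=1ms (window 0): ALLOW
  req#4 t=2ms (window 0): ALLOW
  req#5 t=3ms (window 0): ALLOW
  req#6 t=4ms (window 1): ALLOW
  req#7 t=4ms (window 1): ALLOW
  req#8 t=4ms (window 1): ALLOW
  req#9 t=5ms (window 1): ALLOW
  req#10 t=6ms (window 1): ALLOW
  req#11 t=6ms (window 1): DENY
  req#12 t=7ms (window 1): DENY

Allowed counts by window: 5 5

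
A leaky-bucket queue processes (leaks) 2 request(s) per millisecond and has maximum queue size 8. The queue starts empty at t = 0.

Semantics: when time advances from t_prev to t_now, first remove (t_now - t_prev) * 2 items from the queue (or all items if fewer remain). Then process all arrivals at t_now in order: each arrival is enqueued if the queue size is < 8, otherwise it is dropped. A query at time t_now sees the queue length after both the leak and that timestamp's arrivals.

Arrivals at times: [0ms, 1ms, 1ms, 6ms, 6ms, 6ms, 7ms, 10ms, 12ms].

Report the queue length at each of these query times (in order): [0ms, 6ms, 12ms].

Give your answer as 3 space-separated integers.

Queue lengths at query times:
  query t=0ms: backlog = 1
  query t=6ms: backlog = 3
  query t=12ms: backlog = 1

Answer: 1 3 1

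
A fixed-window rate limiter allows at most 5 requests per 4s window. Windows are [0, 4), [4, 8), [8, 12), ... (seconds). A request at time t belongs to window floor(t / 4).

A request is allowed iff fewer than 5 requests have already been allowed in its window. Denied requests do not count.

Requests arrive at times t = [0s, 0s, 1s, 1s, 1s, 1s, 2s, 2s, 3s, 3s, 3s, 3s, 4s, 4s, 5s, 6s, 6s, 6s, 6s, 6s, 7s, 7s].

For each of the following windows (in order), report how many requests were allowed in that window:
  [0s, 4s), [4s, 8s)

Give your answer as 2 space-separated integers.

Answer: 5 5

Derivation:
Processing requests:
  req#1 t=0s (window 0): ALLOW
  req#2 t=0s (window 0): ALLOW
  req#3 t=1s (window 0): ALLOW
  req#4 t=1s (window 0): ALLOW
  req#5 t=1s (window 0): ALLOW
  req#6 t=1s (window 0): DENY
  req#7 t=2s (window 0): DENY
  req#8 t=2s (window 0): DENY
  req#9 t=3s (window 0): DENY
  req#10 t=3s (window 0): DENY
  req#11 t=3s (window 0): DENY
  req#12 t=3s (window 0): DENY
  req#13 t=4s (window 1): ALLOW
  req#14 t=4s (window 1): ALLOW
  req#15 t=5s (window 1): ALLOW
  req#16 t=6s (window 1): ALLOW
  req#17 t=6s (window 1): ALLOW
  req#18 t=6s (window 1): DENY
  req#19 t=6s (window 1): DENY
  req#20 t=6s (window 1): DENY
  req#21 t=7s (window 1): DENY
  req#22 t=7s (window 1): DENY

Allowed counts by window: 5 5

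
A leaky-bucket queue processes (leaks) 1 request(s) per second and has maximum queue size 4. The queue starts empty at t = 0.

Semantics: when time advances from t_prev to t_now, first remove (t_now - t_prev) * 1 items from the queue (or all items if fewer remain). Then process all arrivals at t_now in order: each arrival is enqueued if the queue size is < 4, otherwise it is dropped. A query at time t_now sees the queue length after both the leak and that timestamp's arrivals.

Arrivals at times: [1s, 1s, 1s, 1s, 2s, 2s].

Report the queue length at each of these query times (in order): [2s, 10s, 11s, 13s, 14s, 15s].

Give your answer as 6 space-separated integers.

Answer: 4 0 0 0 0 0

Derivation:
Queue lengths at query times:
  query t=2s: backlog = 4
  query t=10s: backlog = 0
  query t=11s: backlog = 0
  query t=13s: backlog = 0
  query t=14s: backlog = 0
  query t=15s: backlog = 0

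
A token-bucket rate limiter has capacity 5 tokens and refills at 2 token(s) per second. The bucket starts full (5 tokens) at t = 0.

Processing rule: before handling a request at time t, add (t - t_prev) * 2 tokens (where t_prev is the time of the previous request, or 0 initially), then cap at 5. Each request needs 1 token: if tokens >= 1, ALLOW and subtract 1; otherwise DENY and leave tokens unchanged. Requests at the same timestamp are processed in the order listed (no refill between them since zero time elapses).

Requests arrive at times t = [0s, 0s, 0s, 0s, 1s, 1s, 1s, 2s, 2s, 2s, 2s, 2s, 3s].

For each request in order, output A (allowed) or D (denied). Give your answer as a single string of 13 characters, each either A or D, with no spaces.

Answer: AAAAAAAAADDDA

Derivation:
Simulating step by step:
  req#1 t=0s: ALLOW
  req#2 t=0s: ALLOW
  req#3 t=0s: ALLOW
  req#4 t=0s: ALLOW
  req#5 t=1s: ALLOW
  req#6 t=1s: ALLOW
  req#7 t=1s: ALLOW
  req#8 t=2s: ALLOW
  req#9 t=2s: ALLOW
  req#10 t=2s: DENY
  req#11 t=2s: DENY
  req#12 t=2s: DENY
  req#13 t=3s: ALLOW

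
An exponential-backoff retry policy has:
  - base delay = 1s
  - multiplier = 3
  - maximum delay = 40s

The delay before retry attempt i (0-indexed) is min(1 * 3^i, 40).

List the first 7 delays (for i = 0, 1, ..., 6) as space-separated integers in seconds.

Answer: 1 3 9 27 40 40 40

Derivation:
Computing each delay:
  i=0: min(1*3^0, 40) = 1
  i=1: min(1*3^1, 40) = 3
  i=2: min(1*3^2, 40) = 9
  i=3: min(1*3^3, 40) = 27
  i=4: min(1*3^4, 40) = 40
  i=5: min(1*3^5, 40) = 40
  i=6: min(1*3^6, 40) = 40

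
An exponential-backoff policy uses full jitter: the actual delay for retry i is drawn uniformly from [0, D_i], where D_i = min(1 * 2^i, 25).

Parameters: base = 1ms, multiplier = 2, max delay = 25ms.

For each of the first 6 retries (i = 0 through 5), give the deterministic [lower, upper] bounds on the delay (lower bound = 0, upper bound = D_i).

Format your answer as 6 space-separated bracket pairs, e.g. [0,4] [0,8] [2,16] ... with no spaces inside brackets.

Answer: [0,1] [0,2] [0,4] [0,8] [0,16] [0,25]

Derivation:
Computing bounds per retry:
  i=0: D_i=min(1*2^0,25)=1, bounds=[0,1]
  i=1: D_i=min(1*2^1,25)=2, bounds=[0,2]
  i=2: D_i=min(1*2^2,25)=4, bounds=[0,4]
  i=3: D_i=min(1*2^3,25)=8, bounds=[0,8]
  i=4: D_i=min(1*2^4,25)=16, bounds=[0,16]
  i=5: D_i=min(1*2^5,25)=25, bounds=[0,25]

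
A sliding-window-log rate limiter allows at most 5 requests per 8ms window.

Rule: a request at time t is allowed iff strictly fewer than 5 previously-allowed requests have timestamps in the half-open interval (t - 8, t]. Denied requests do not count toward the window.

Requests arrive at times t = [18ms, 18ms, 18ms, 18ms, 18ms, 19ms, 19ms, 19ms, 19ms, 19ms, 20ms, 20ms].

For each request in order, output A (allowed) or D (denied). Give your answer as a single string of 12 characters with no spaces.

Answer: AAAAADDDDDDD

Derivation:
Tracking allowed requests in the window:
  req#1 t=18ms: ALLOW
  req#2 t=18ms: ALLOW
  req#3 t=18ms: ALLOW
  req#4 t=18ms: ALLOW
  req#5 t=18ms: ALLOW
  req#6 t=19ms: DENY
  req#7 t=19ms: DENY
  req#8 t=19ms: DENY
  req#9 t=19ms: DENY
  req#10 t=19ms: DENY
  req#11 t=20ms: DENY
  req#12 t=20ms: DENY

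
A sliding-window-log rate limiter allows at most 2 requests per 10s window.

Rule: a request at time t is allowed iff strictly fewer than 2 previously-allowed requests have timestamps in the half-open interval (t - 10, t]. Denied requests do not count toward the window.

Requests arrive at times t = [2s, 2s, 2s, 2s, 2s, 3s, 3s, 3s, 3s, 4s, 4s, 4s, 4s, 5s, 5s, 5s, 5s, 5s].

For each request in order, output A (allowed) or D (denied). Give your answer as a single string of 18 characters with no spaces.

Answer: AADDDDDDDDDDDDDDDD

Derivation:
Tracking allowed requests in the window:
  req#1 t=2s: ALLOW
  req#2 t=2s: ALLOW
  req#3 t=2s: DENY
  req#4 t=2s: DENY
  req#5 t=2s: DENY
  req#6 t=3s: DENY
  req#7 t=3s: DENY
  req#8 t=3s: DENY
  req#9 t=3s: DENY
  req#10 t=4s: DENY
  req#11 t=4s: DENY
  req#12 t=4s: DENY
  req#13 t=4s: DENY
  req#14 t=5s: DENY
  req#15 t=5s: DENY
  req#16 t=5s: DENY
  req#17 t=5s: DENY
  req#18 t=5s: DENY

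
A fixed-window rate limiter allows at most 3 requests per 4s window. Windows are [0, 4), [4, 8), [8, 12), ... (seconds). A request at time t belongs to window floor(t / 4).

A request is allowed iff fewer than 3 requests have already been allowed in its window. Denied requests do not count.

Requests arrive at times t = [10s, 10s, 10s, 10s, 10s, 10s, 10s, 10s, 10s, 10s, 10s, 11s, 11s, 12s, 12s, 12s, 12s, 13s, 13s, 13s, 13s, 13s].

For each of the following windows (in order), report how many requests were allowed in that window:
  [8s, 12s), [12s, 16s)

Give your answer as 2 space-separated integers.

Answer: 3 3

Derivation:
Processing requests:
  req#1 t=10s (window 2): ALLOW
  req#2 t=10s (window 2): ALLOW
  req#3 t=10s (window 2): ALLOW
  req#4 t=10s (window 2): DENY
  req#5 t=10s (window 2): DENY
  req#6 t=10s (window 2): DENY
  req#7 t=10s (window 2): DENY
  req#8 t=10s (window 2): DENY
  req#9 t=10s (window 2): DENY
  req#10 t=10s (window 2): DENY
  req#11 t=10s (window 2): DENY
  req#12 t=11s (window 2): DENY
  req#13 t=11s (window 2): DENY
  req#14 t=12s (window 3): ALLOW
  req#15 t=12s (window 3): ALLOW
  req#16 t=12s (window 3): ALLOW
  req#17 t=12s (window 3): DENY
  req#18 t=13s (window 3): DENY
  req#19 t=13s (window 3): DENY
  req#20 t=13s (window 3): DENY
  req#21 t=13s (window 3): DENY
  req#22 t=13s (window 3): DENY

Allowed counts by window: 3 3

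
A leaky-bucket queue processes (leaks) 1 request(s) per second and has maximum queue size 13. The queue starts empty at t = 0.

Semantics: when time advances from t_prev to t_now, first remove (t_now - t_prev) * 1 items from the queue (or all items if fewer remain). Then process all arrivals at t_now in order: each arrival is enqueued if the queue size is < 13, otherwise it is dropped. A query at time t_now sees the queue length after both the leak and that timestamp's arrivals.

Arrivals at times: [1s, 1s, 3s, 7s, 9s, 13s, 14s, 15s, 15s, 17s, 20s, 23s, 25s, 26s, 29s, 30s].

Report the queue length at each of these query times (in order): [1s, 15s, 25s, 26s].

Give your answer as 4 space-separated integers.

Queue lengths at query times:
  query t=1s: backlog = 2
  query t=15s: backlog = 2
  query t=25s: backlog = 1
  query t=26s: backlog = 1

Answer: 2 2 1 1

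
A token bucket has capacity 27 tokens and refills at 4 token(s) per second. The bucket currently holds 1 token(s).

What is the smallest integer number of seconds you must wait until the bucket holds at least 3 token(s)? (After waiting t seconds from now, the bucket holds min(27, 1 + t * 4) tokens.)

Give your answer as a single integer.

Need 1 + t * 4 >= 3, so t >= 2/4.
Smallest integer t = ceil(2/4) = 1.

Answer: 1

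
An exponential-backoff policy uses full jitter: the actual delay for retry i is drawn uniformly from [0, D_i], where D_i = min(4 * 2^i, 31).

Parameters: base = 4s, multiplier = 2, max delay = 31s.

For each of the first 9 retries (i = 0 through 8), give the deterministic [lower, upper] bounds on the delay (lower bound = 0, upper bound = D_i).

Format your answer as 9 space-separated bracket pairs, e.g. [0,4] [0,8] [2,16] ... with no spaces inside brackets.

Answer: [0,4] [0,8] [0,16] [0,31] [0,31] [0,31] [0,31] [0,31] [0,31]

Derivation:
Computing bounds per retry:
  i=0: D_i=min(4*2^0,31)=4, bounds=[0,4]
  i=1: D_i=min(4*2^1,31)=8, bounds=[0,8]
  i=2: D_i=min(4*2^2,31)=16, bounds=[0,16]
  i=3: D_i=min(4*2^3,31)=31, bounds=[0,31]
  i=4: D_i=min(4*2^4,31)=31, bounds=[0,31]
  i=5: D_i=min(4*2^5,31)=31, bounds=[0,31]
  i=6: D_i=min(4*2^6,31)=31, bounds=[0,31]
  i=7: D_i=min(4*2^7,31)=31, bounds=[0,31]
  i=8: D_i=min(4*2^8,31)=31, bounds=[0,31]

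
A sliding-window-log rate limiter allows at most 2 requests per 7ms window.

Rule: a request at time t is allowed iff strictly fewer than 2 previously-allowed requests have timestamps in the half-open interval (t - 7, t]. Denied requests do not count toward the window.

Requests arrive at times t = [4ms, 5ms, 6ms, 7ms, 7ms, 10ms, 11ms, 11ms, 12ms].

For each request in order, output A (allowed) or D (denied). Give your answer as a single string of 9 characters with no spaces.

Answer: AADDDDADA

Derivation:
Tracking allowed requests in the window:
  req#1 t=4ms: ALLOW
  req#2 t=5ms: ALLOW
  req#3 t=6ms: DENY
  req#4 t=7ms: DENY
  req#5 t=7ms: DENY
  req#6 t=10ms: DENY
  req#7 t=11ms: ALLOW
  req#8 t=11ms: DENY
  req#9 t=12ms: ALLOW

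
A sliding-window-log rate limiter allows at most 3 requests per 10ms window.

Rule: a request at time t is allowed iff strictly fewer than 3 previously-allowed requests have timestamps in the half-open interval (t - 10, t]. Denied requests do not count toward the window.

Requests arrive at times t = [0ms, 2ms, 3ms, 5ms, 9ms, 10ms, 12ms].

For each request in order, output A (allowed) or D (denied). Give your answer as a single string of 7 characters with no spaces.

Tracking allowed requests in the window:
  req#1 t=0ms: ALLOW
  req#2 t=2ms: ALLOW
  req#3 t=3ms: ALLOW
  req#4 t=5ms: DENY
  req#5 t=9ms: DENY
  req#6 t=10ms: ALLOW
  req#7 t=12ms: ALLOW

Answer: AAADDAA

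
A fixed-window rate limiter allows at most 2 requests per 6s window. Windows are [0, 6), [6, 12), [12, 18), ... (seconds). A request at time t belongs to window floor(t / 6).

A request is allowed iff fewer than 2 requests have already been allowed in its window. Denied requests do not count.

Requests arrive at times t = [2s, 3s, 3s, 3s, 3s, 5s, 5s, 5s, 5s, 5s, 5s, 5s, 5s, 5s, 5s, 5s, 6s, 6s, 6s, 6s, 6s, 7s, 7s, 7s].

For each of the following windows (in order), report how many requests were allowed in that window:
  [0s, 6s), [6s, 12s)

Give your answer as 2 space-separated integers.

Answer: 2 2

Derivation:
Processing requests:
  req#1 t=2s (window 0): ALLOW
  req#2 t=3s (window 0): ALLOW
  req#3 t=3s (window 0): DENY
  req#4 t=3s (window 0): DENY
  req#5 t=3s (window 0): DENY
  req#6 t=5s (window 0): DENY
  req#7 t=5s (window 0): DENY
  req#8 t=5s (window 0): DENY
  req#9 t=5s (window 0): DENY
  req#10 t=5s (window 0): DENY
  req#11 t=5s (window 0): DENY
  req#12 t=5s (window 0): DENY
  req#13 t=5s (window 0): DENY
  req#14 t=5s (window 0): DENY
  req#15 t=5s (window 0): DENY
  req#16 t=5s (window 0): DENY
  req#17 t=6s (window 1): ALLOW
  req#18 t=6s (window 1): ALLOW
  req#19 t=6s (window 1): DENY
  req#20 t=6s (window 1): DENY
  req#21 t=6s (window 1): DENY
  req#22 t=7s (window 1): DENY
  req#23 t=7s (window 1): DENY
  req#24 t=7s (window 1): DENY

Allowed counts by window: 2 2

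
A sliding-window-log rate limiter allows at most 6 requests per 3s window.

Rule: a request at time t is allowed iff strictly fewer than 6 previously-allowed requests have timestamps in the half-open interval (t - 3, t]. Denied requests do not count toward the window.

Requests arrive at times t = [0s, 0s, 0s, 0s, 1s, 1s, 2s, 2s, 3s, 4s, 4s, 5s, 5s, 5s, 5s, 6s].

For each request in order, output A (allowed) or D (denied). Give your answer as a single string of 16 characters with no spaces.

Tracking allowed requests in the window:
  req#1 t=0s: ALLOW
  req#2 t=0s: ALLOW
  req#3 t=0s: ALLOW
  req#4 t=0s: ALLOW
  req#5 t=1s: ALLOW
  req#6 t=1s: ALLOW
  req#7 t=2s: DENY
  req#8 t=2s: DENY
  req#9 t=3s: ALLOW
  req#10 t=4s: ALLOW
  req#11 t=4s: ALLOW
  req#12 t=5s: ALLOW
  req#13 t=5s: ALLOW
  req#14 t=5s: ALLOW
  req#15 t=5s: DENY
  req#16 t=6s: ALLOW

Answer: AAAAAADDAAAAAADA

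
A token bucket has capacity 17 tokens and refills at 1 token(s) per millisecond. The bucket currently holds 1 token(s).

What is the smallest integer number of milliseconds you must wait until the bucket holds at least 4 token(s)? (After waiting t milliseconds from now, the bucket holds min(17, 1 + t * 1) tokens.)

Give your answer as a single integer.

Need 1 + t * 1 >= 4, so t >= 3/1.
Smallest integer t = ceil(3/1) = 3.

Answer: 3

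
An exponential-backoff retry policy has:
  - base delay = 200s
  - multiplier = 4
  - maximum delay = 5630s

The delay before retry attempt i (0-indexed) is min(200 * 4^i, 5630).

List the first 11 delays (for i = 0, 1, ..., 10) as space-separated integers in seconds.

Answer: 200 800 3200 5630 5630 5630 5630 5630 5630 5630 5630

Derivation:
Computing each delay:
  i=0: min(200*4^0, 5630) = 200
  i=1: min(200*4^1, 5630) = 800
  i=2: min(200*4^2, 5630) = 3200
  i=3: min(200*4^3, 5630) = 5630
  i=4: min(200*4^4, 5630) = 5630
  i=5: min(200*4^5, 5630) = 5630
  i=6: min(200*4^6, 5630) = 5630
  i=7: min(200*4^7, 5630) = 5630
  i=8: min(200*4^8, 5630) = 5630
  i=9: min(200*4^9, 5630) = 5630
  i=10: min(200*4^10, 5630) = 5630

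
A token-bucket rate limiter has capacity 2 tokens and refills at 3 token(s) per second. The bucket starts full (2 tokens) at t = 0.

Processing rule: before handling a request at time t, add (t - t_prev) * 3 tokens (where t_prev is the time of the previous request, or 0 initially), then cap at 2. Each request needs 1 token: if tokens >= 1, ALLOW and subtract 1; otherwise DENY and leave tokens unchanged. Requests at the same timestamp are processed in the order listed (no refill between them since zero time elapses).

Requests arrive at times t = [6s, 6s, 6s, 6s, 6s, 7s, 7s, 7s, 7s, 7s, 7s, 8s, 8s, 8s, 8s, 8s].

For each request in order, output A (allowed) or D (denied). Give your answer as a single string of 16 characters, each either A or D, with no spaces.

Simulating step by step:
  req#1 t=6s: ALLOW
  req#2 t=6s: ALLOW
  req#3 t=6s: DENY
  req#4 t=6s: DENY
  req#5 t=6s: DENY
  req#6 t=7s: ALLOW
  req#7 t=7s: ALLOW
  req#8 t=7s: DENY
  req#9 t=7s: DENY
  req#10 t=7s: DENY
  req#11 t=7s: DENY
  req#12 t=8s: ALLOW
  req#13 t=8s: ALLOW
  req#14 t=8s: DENY
  req#15 t=8s: DENY
  req#16 t=8s: DENY

Answer: AADDDAADDDDAADDD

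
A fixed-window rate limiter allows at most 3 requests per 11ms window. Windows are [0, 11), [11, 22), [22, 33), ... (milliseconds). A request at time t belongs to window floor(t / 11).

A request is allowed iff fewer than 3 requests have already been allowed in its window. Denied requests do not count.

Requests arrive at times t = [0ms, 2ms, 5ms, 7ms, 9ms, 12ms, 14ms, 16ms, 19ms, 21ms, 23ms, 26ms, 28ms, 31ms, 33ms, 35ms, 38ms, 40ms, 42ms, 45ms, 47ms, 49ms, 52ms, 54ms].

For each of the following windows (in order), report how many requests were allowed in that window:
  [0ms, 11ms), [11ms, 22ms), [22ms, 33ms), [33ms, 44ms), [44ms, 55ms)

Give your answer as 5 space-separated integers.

Processing requests:
  req#1 t=0ms (window 0): ALLOW
  req#2 t=2ms (window 0): ALLOW
  req#3 t=5ms (window 0): ALLOW
  req#4 t=7ms (window 0): DENY
  req#5 t=9ms (window 0): DENY
  req#6 t=12ms (window 1): ALLOW
  req#7 t=14ms (window 1): ALLOW
  req#8 t=16ms (window 1): ALLOW
  req#9 t=19ms (window 1): DENY
  req#10 t=21ms (window 1): DENY
  req#11 t=23ms (window 2): ALLOW
  req#12 t=26ms (window 2): ALLOW
  req#13 t=28ms (window 2): ALLOW
  req#14 t=31ms (window 2): DENY
  req#15 t=33ms (window 3): ALLOW
  req#16 t=35ms (window 3): ALLOW
  req#17 t=38ms (window 3): ALLOW
  req#18 t=40ms (window 3): DENY
  req#19 t=42ms (window 3): DENY
  req#20 t=45ms (window 4): ALLOW
  req#21 t=47ms (window 4): ALLOW
  req#22 t=49ms (window 4): ALLOW
  req#23 t=52ms (window 4): DENY
  req#24 t=54ms (window 4): DENY

Allowed counts by window: 3 3 3 3 3

Answer: 3 3 3 3 3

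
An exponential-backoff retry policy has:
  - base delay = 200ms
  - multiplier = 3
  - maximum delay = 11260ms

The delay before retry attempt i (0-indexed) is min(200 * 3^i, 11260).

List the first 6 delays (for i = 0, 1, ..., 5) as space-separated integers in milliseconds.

Computing each delay:
  i=0: min(200*3^0, 11260) = 200
  i=1: min(200*3^1, 11260) = 600
  i=2: min(200*3^2, 11260) = 1800
  i=3: min(200*3^3, 11260) = 5400
  i=4: min(200*3^4, 11260) = 11260
  i=5: min(200*3^5, 11260) = 11260

Answer: 200 600 1800 5400 11260 11260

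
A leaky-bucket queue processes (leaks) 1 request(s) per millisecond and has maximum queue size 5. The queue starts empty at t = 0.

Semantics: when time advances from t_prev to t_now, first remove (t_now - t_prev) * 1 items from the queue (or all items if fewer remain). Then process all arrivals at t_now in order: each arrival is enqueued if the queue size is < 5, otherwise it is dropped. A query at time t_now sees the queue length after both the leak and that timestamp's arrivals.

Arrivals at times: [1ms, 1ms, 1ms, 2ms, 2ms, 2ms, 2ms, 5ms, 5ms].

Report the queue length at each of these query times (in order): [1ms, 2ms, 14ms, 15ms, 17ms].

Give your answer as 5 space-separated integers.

Queue lengths at query times:
  query t=1ms: backlog = 3
  query t=2ms: backlog = 5
  query t=14ms: backlog = 0
  query t=15ms: backlog = 0
  query t=17ms: backlog = 0

Answer: 3 5 0 0 0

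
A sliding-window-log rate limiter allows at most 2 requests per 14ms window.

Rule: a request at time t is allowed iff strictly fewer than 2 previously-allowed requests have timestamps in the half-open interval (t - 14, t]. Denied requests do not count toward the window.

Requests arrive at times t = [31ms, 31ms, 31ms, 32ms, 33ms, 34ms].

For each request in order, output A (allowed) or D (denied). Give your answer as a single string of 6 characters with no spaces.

Tracking allowed requests in the window:
  req#1 t=31ms: ALLOW
  req#2 t=31ms: ALLOW
  req#3 t=31ms: DENY
  req#4 t=32ms: DENY
  req#5 t=33ms: DENY
  req#6 t=34ms: DENY

Answer: AADDDD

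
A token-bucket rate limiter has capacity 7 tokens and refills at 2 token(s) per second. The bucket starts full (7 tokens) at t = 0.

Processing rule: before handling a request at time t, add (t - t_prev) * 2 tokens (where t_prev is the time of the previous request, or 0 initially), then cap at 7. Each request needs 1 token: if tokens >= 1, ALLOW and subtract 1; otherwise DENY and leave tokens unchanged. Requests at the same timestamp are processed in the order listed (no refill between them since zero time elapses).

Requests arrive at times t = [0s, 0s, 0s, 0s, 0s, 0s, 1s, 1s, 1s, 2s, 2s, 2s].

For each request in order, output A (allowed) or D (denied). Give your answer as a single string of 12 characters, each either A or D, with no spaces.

Answer: AAAAAAAAAAAD

Derivation:
Simulating step by step:
  req#1 t=0s: ALLOW
  req#2 t=0s: ALLOW
  req#3 t=0s: ALLOW
  req#4 t=0s: ALLOW
  req#5 t=0s: ALLOW
  req#6 t=0s: ALLOW
  req#7 t=1s: ALLOW
  req#8 t=1s: ALLOW
  req#9 t=1s: ALLOW
  req#10 t=2s: ALLOW
  req#11 t=2s: ALLOW
  req#12 t=2s: DENY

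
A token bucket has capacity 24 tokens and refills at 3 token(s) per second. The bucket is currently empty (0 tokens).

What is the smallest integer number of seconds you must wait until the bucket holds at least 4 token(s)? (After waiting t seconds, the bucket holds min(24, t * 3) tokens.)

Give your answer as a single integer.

Answer: 2

Derivation:
Need t * 3 >= 4, so t >= 4/3.
Smallest integer t = ceil(4/3) = 2.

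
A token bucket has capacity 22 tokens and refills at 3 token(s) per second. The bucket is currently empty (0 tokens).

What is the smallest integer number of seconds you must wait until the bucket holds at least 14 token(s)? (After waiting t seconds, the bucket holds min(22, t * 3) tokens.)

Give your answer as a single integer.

Answer: 5

Derivation:
Need t * 3 >= 14, so t >= 14/3.
Smallest integer t = ceil(14/3) = 5.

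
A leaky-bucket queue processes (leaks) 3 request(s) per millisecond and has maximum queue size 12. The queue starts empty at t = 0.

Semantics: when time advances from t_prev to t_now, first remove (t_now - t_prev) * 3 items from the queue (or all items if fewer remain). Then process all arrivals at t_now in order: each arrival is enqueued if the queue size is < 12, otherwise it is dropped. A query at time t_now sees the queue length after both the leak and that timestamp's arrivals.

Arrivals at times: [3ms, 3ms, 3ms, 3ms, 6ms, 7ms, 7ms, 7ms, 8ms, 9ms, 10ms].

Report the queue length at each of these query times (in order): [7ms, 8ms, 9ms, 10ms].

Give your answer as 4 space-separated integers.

Answer: 3 1 1 1

Derivation:
Queue lengths at query times:
  query t=7ms: backlog = 3
  query t=8ms: backlog = 1
  query t=9ms: backlog = 1
  query t=10ms: backlog = 1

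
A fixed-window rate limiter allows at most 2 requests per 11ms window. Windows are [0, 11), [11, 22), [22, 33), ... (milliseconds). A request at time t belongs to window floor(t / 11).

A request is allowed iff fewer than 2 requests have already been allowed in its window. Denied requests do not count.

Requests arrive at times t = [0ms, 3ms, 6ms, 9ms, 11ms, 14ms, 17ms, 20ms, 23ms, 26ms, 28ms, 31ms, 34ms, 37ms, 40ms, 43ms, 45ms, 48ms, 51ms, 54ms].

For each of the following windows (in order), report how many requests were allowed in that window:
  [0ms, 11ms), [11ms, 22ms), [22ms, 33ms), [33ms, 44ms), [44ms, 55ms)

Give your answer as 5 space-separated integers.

Processing requests:
  req#1 t=0ms (window 0): ALLOW
  req#2 t=3ms (window 0): ALLOW
  req#3 t=6ms (window 0): DENY
  req#4 t=9ms (window 0): DENY
  req#5 t=11ms (window 1): ALLOW
  req#6 t=14ms (window 1): ALLOW
  req#7 t=17ms (window 1): DENY
  req#8 t=20ms (window 1): DENY
  req#9 t=23ms (window 2): ALLOW
  req#10 t=26ms (window 2): ALLOW
  req#11 t=28ms (window 2): DENY
  req#12 t=31ms (window 2): DENY
  req#13 t=34ms (window 3): ALLOW
  req#14 t=37ms (window 3): ALLOW
  req#15 t=40ms (window 3): DENY
  req#16 t=43ms (window 3): DENY
  req#17 t=45ms (window 4): ALLOW
  req#18 t=48ms (window 4): ALLOW
  req#19 t=51ms (window 4): DENY
  req#20 t=54ms (window 4): DENY

Allowed counts by window: 2 2 2 2 2

Answer: 2 2 2 2 2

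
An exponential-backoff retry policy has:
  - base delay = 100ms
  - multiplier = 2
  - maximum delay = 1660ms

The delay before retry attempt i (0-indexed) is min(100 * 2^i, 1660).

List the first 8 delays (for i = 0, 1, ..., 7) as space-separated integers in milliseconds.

Answer: 100 200 400 800 1600 1660 1660 1660

Derivation:
Computing each delay:
  i=0: min(100*2^0, 1660) = 100
  i=1: min(100*2^1, 1660) = 200
  i=2: min(100*2^2, 1660) = 400
  i=3: min(100*2^3, 1660) = 800
  i=4: min(100*2^4, 1660) = 1600
  i=5: min(100*2^5, 1660) = 1660
  i=6: min(100*2^6, 1660) = 1660
  i=7: min(100*2^7, 1660) = 1660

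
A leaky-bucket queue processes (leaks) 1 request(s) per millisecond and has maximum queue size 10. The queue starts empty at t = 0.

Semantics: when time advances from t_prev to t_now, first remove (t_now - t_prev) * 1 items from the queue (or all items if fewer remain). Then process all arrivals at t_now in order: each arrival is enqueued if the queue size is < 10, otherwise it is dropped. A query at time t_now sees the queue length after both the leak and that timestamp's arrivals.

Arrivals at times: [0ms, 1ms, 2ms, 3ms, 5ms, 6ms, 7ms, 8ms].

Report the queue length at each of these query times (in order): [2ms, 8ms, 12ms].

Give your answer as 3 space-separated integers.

Answer: 1 1 0

Derivation:
Queue lengths at query times:
  query t=2ms: backlog = 1
  query t=8ms: backlog = 1
  query t=12ms: backlog = 0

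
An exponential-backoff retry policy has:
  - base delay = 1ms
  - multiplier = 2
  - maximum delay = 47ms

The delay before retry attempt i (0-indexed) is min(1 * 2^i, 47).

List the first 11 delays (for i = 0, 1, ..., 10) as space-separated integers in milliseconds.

Answer: 1 2 4 8 16 32 47 47 47 47 47

Derivation:
Computing each delay:
  i=0: min(1*2^0, 47) = 1
  i=1: min(1*2^1, 47) = 2
  i=2: min(1*2^2, 47) = 4
  i=3: min(1*2^3, 47) = 8
  i=4: min(1*2^4, 47) = 16
  i=5: min(1*2^5, 47) = 32
  i=6: min(1*2^6, 47) = 47
  i=7: min(1*2^7, 47) = 47
  i=8: min(1*2^8, 47) = 47
  i=9: min(1*2^9, 47) = 47
  i=10: min(1*2^10, 47) = 47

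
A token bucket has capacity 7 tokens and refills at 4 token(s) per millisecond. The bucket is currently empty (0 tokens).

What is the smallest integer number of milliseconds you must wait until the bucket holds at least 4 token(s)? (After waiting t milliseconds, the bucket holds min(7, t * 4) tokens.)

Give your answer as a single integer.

Answer: 1

Derivation:
Need t * 4 >= 4, so t >= 4/4.
Smallest integer t = ceil(4/4) = 1.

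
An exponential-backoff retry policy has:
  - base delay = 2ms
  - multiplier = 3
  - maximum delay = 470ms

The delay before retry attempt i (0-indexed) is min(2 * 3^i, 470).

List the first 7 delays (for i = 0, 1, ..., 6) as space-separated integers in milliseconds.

Computing each delay:
  i=0: min(2*3^0, 470) = 2
  i=1: min(2*3^1, 470) = 6
  i=2: min(2*3^2, 470) = 18
  i=3: min(2*3^3, 470) = 54
  i=4: min(2*3^4, 470) = 162
  i=5: min(2*3^5, 470) = 470
  i=6: min(2*3^6, 470) = 470

Answer: 2 6 18 54 162 470 470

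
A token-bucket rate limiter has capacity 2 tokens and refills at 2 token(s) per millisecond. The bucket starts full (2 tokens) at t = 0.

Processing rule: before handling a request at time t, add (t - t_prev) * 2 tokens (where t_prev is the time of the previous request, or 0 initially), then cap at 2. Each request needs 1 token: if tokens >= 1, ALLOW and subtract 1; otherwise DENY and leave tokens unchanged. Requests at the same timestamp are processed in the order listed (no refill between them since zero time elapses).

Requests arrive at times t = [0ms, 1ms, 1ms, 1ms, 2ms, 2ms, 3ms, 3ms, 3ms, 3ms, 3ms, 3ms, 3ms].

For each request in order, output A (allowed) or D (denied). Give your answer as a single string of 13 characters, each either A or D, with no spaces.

Answer: AAADAAAADDDDD

Derivation:
Simulating step by step:
  req#1 t=0ms: ALLOW
  req#2 t=1ms: ALLOW
  req#3 t=1ms: ALLOW
  req#4 t=1ms: DENY
  req#5 t=2ms: ALLOW
  req#6 t=2ms: ALLOW
  req#7 t=3ms: ALLOW
  req#8 t=3ms: ALLOW
  req#9 t=3ms: DENY
  req#10 t=3ms: DENY
  req#11 t=3ms: DENY
  req#12 t=3ms: DENY
  req#13 t=3ms: DENY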